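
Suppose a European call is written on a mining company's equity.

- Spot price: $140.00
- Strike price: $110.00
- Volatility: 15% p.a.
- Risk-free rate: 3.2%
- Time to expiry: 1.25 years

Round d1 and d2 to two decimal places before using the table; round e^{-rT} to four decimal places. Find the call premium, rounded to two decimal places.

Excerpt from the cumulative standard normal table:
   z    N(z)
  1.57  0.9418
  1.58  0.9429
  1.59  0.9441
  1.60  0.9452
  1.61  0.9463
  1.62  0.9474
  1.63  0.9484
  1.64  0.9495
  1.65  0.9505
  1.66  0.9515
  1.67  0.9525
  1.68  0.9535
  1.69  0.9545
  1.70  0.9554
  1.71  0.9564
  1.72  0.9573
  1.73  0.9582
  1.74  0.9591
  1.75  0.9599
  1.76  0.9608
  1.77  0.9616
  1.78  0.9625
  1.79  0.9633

T = 1.25;  σ√T = 0.1677
d₁ = [ln(140/110) + (0.032 + 0.15²/2)·1.25] / 0.1677 = [0.2412 + 0.0541] / 0.1677 = 1.7604 → 1.76
d₂ = d₁ − σ√T = 1.7604 − 0.1677 = 1.5927 → 1.59
e^(−rT) = e^(−0.032·1.25) = 0.9608
C = 140·N(1.76) − 110·0.9608·N(1.59) = 140·0.9608 − 110·0.9608·0.9441 = 134.5120 − 99.7800 = 34.7320

$34.73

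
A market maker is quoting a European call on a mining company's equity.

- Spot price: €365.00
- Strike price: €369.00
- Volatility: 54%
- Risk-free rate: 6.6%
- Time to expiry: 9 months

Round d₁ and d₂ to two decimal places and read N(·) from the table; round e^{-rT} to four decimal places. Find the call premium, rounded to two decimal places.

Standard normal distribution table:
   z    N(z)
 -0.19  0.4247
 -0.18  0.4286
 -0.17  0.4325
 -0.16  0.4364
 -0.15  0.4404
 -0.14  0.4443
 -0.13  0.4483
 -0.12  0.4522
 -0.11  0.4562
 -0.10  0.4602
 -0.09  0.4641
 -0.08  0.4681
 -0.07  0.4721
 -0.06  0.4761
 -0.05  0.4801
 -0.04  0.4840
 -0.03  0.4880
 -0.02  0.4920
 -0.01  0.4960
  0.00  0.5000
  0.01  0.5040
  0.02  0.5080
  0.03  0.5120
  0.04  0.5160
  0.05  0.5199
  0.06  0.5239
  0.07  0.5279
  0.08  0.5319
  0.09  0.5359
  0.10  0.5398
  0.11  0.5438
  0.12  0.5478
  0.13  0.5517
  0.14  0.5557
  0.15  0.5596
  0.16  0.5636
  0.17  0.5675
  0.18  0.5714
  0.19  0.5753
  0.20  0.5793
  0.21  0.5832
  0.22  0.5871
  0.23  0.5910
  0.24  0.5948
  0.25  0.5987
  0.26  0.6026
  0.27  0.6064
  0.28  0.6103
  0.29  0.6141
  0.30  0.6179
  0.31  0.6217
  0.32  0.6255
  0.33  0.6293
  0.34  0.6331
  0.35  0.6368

σ√T = 0.54 × 0.8660 = 0.4677
d₁ = [ln(365/369) + (0.066 + ½·0.54²)·0.75] / (σ√T) = (-0.0109 + 0.1589) / 0.4677 = 0.3164 which rounds to 0.32
d₂ = 0.3164 − 0.4677 = -0.1513 which rounds to -0.15
exp(−rT) = exp(−0.066·0.75) = 0.9517
C = 365·N(0.32) − 369·0.9517·N(-0.15) = 365·0.6255 − 369·0.9517·0.4404 = 228.3075 − 154.6585 = 73.6490

€73.65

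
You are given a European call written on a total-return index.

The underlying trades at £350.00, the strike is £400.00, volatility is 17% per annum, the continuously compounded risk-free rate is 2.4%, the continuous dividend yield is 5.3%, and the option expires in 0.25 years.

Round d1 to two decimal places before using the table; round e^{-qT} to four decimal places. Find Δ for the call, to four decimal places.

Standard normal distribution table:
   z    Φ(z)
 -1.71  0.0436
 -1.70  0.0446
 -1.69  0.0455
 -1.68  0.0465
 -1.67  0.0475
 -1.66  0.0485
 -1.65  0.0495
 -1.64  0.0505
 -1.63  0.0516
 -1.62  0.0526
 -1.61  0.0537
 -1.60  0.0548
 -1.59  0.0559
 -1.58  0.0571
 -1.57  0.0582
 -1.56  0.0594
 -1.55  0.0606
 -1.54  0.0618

0.0530

σ√T = 0.17 × 0.5000 = 0.0850
ln(S/K) + (r − q + σ²/2)T = ln(350/400) + (0.024 − 0.053 + 0.17²/2)·0.25 = -0.1335 − 0.0036 = -0.1372
d₁ = -0.1372 / 0.0850 = -1.6138 → -1.61
N(d₁) = N(-1.61) = 0.0537
Δ_call = e^(−qT)·N(d₁) = 0.9868·0.0537 = 0.0530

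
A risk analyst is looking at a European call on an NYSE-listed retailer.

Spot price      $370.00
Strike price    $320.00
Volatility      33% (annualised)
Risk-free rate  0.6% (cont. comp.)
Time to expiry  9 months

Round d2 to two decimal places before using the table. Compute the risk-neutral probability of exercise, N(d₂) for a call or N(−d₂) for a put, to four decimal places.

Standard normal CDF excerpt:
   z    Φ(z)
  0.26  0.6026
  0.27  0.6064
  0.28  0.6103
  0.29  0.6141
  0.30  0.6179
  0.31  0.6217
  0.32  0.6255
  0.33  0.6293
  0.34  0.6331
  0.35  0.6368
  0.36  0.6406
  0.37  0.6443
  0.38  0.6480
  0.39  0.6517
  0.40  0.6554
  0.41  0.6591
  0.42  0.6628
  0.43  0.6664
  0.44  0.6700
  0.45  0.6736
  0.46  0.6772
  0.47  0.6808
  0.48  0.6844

0.6480

σ√T = 0.33·√0.75 = 0.2858
ln(S/K) + (r + σ²/2)T = ln(370/320) + (0.006 + 0.33²/2)·0.75 = 0.1452 + 0.0453 = 0.1905
d₁ = 0.1905 / 0.2858 = 0.6666 ≈ 0.67
d₂ = d₁ − σ√T = 0.6666 − 0.2858 = 0.3809 ≈ 0.38
Risk-neutral Pr[S_T > K] = N(d₂) = N(0.38) = 0.6480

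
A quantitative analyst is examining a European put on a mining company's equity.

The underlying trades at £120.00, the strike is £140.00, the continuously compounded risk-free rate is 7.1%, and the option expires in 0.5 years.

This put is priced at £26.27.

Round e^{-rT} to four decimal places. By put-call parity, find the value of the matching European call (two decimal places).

exp(−rT) = exp(−0.071·0.5) = 0.9651
Put-call parity: C − P = S − K·e^(−rT) = 120 − 140·0.9651 = 120 − 135.1140 = -15.1140
C = P + (C − P) = 26.27 + (-15.1140) = 11.1560

£11.16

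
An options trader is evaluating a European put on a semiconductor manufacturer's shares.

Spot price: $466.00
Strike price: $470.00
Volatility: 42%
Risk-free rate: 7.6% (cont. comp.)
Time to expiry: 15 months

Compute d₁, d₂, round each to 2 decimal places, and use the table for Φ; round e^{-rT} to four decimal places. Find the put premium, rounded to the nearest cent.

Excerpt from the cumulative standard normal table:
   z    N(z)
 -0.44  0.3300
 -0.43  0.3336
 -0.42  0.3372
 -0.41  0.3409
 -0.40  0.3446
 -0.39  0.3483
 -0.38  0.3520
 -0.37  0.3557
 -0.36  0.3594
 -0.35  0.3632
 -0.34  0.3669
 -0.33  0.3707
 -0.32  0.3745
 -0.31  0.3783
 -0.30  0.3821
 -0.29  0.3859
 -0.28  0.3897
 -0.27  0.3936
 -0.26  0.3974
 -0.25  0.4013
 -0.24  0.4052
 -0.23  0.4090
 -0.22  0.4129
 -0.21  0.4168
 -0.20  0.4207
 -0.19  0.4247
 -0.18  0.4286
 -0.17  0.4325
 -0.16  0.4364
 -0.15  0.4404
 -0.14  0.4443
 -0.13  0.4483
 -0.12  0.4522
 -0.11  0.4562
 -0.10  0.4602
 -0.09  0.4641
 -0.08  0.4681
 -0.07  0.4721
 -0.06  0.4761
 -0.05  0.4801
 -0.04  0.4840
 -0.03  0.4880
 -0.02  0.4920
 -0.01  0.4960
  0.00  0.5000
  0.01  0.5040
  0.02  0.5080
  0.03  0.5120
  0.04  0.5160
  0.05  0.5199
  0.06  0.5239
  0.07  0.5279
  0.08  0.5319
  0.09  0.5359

σ√T = 0.42·√1.25 = 0.4696
d₁ = [ln(466/470) + (0.076 + 0.42²/2)·1.25] / 0.4696 = [-0.0085 + 0.2052] / 0.4696 = 0.4189 → 0.42
d₂ = d₁ − σ√T = 0.4189 − 0.4696 = -0.0507 → -0.05
exp(−rT) = exp(−0.076·1.25) = 0.9094
N(−d₂) = N(0.05) = 0.5199;  N(−d₁) = N(-0.42) = 0.3372
P = 470·0.9094·0.5199 − 466·0.3372 = 222.2146 − 157.1352 = 65.0794

$65.08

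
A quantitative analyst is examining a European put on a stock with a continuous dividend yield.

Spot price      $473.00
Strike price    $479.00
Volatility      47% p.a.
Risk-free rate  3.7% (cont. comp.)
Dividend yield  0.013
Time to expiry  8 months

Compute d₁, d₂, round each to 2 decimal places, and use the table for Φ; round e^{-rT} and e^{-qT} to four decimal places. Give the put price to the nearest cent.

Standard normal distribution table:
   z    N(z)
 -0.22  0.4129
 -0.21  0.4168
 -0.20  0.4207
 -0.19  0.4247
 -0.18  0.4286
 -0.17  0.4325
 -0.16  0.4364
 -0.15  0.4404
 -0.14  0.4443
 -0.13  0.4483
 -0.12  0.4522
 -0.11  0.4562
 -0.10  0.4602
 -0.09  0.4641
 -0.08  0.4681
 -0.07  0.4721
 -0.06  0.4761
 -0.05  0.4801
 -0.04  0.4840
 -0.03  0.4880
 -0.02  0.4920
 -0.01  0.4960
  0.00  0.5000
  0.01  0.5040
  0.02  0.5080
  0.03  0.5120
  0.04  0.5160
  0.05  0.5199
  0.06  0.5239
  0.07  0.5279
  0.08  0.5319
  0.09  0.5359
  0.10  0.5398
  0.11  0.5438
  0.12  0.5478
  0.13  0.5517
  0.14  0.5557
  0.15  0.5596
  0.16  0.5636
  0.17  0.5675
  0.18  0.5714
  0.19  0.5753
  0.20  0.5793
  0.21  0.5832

σ√T = 0.47·√0.6667 = 0.3838
d₁ = [ln(473/479) + (0.037 − 0.013 + 0.47²/2)·0.6667] / 0.3838 = [-0.0126 + 0.0896] / 0.3838 = 0.2007 → 0.20
d₂ = d₁ − σ√T = 0.2007 − 0.3838 = -0.1830 → -0.18
e^(−qT) = e^(−0.013·0.6667) = 0.9914;  e^(−rT) = e^(−0.037·0.6667) = 0.9756
N(−d₂) = N(0.18) = 0.5714;  N(−d₁) = N(-0.20) = 0.4207
P = 479·0.9756·0.5714 − 473·0.9914·0.4207 = 267.0223 − 197.2798 = 69.7425

$69.74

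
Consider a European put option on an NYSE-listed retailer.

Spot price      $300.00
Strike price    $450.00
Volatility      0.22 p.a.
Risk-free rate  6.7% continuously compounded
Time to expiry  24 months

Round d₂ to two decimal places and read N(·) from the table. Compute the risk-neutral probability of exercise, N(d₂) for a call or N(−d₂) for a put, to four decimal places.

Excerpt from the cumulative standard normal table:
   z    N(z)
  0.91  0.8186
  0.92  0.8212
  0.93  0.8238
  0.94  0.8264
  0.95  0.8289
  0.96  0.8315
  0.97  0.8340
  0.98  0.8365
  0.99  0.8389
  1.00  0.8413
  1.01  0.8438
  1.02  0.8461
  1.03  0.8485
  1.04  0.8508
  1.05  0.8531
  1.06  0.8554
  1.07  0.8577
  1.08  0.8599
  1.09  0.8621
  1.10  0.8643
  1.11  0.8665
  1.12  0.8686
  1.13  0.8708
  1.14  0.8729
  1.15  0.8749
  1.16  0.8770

T = 2;  σ√T = 0.3111
d₁ = [ln(300/450) + (0.067 + 0.22²/2)·2] / 0.3111 = [-0.4055 + 0.1824] / 0.3111 = -0.7170 ⇒ -0.72
d₂ = d₁ − σ√T = -0.7170 − 0.3111 = -1.0281 ⇒ -1.03
Pr(exercise) under Q = N(−d₂) = N(1.03) = 0.8485

0.8485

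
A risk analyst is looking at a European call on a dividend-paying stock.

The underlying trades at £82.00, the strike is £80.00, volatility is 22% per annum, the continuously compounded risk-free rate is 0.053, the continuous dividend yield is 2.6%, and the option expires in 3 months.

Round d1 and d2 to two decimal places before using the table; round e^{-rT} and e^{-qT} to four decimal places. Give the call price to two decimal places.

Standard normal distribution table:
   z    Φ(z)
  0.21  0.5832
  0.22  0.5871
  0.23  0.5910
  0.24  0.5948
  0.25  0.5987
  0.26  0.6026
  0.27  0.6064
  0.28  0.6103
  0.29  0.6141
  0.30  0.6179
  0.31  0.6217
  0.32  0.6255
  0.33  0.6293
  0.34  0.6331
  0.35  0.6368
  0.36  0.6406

£4.92

σ√T = 0.22·√0.25 = 0.1100
d₁ = [ln(82/80) + (0.053 − 0.026 + 0.22²/2)·0.25] / 0.1100 = [0.0247 + 0.0128] / 0.1100 = 0.3408 → 0.34
d₂ = d₁ − σ√T = 0.3408 − 0.1100 = 0.2308 → 0.23
exp(−qT) = exp(−0.026·0.25) = 0.9935;  exp(−rT) = exp(−0.053·0.25) = 0.9868
N(d₁) = N(0.34) = 0.6331;  N(d₂) = N(0.23) = 0.5910
C = 82·0.9935·0.6331 − 80·0.9868·0.5910 = 51.5768 − 46.6559 = 4.9209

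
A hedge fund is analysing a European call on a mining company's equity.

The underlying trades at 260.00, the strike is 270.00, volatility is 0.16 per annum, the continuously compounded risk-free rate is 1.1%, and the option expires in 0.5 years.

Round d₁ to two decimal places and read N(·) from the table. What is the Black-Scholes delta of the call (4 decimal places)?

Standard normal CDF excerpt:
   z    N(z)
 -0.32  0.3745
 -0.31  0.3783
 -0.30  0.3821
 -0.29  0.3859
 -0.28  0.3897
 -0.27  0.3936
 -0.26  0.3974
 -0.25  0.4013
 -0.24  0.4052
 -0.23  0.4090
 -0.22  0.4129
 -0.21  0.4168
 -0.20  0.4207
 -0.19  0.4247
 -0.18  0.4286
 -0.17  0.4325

0.4090

σ√T = 0.16·√0.5 = 0.1131
d₁ = [ln(260/270) + (0.011 + 0.16²/2)·0.5] / 0.1131 = [-0.0377 + 0.0119] / 0.1131 = -0.2284 ≈ -0.23
N(d₁) = N(-0.23) = 0.4090
Δ_call = N(d₁) = 0.4090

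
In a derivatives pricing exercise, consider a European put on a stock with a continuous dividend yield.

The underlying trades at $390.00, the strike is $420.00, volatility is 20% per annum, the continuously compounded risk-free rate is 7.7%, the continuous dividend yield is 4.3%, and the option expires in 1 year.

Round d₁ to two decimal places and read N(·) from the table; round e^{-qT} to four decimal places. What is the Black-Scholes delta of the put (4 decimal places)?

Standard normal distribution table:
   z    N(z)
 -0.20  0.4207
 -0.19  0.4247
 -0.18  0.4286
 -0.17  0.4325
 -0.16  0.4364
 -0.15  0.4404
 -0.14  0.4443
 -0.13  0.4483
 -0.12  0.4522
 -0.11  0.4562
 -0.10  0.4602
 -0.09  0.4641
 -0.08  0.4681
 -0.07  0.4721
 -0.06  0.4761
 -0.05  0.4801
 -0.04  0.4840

-0.5171

T = 1;  σ√T = 0.2000
d₁ = [ln(390/420) + (0.077 − 0.043 + ½·0.2²)·1] / (σ√T) = (-0.0741 + 0.0540) / 0.2000 = -0.1005 → -0.10
N(d₁) = N(-0.10) = 0.4602
Δ_put = e^(−qT)·(N(d₁) − 1) = 0.9579·(0.4602 − 1) = -0.5171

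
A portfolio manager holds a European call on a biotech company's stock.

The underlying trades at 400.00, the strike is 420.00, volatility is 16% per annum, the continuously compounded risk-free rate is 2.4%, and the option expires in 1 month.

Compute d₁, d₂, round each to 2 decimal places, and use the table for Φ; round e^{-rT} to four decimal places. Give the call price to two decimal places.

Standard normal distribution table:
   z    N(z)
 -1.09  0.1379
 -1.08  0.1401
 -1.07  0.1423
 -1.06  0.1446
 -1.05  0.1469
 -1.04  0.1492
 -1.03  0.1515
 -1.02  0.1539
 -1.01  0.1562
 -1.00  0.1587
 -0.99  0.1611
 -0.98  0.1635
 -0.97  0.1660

σ√T = 0.16 × 0.2887 = 0.0462
ln(S/K) + (r + σ²/2)T = ln(400/420) + (0.024 + 0.16²/2)·0.08333 = -0.0488 + 0.0031 = -0.0457
d₁ = -0.0457 / 0.0462 = -0.9899 ≈ -0.99
d₂ = d₁ − σ√T = -0.9899 − 0.0462 = -1.0361 ≈ -1.04
exp(−rT) = exp(−0.024·0.08333) = 0.9980
C = 400·N(-0.99) − 420·0.9980·N(-1.04) = 400·0.1611 − 420·0.9980·0.1492 = 64.4400 − 62.5387 = 1.9013

1.90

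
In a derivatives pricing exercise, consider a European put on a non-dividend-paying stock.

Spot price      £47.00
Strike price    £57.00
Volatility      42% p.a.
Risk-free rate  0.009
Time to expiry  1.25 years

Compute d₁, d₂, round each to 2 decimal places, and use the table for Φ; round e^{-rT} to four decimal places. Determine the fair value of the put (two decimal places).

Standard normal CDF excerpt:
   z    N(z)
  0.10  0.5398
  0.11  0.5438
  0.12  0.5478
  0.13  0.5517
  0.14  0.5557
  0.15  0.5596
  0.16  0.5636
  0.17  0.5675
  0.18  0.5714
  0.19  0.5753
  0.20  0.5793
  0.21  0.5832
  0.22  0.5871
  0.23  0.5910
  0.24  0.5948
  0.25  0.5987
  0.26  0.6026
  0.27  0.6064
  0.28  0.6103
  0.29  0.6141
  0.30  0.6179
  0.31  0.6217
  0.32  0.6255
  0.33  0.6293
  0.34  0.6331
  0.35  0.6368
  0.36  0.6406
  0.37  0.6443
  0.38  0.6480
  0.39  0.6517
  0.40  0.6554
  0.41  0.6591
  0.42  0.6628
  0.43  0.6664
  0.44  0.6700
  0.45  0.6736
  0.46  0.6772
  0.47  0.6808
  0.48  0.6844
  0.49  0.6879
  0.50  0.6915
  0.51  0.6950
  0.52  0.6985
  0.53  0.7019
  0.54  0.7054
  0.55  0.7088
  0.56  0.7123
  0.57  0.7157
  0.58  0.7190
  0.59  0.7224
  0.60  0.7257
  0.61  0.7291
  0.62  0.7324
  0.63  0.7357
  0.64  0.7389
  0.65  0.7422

σ√T = 0.42·√1.25 = 0.4696
d₁ = [ln(47/57) + (0.009 + ½·0.42²)·1.25] / (σ√T) = (-0.1929 + 0.1215) / 0.4696 = -0.1521 which rounds to -0.15
d₂ = -0.1521 − 0.4696 = -0.6216 which rounds to -0.62
exp(−rT) = exp(−0.009·1.25) = 0.9888
N(−d₂) = N(0.62) = 0.7324;  N(−d₁) = N(0.15) = 0.5596
P = 57·0.9888·0.7324 − 47·0.5596 = 41.2792 − 26.3012 = 14.9780

£14.98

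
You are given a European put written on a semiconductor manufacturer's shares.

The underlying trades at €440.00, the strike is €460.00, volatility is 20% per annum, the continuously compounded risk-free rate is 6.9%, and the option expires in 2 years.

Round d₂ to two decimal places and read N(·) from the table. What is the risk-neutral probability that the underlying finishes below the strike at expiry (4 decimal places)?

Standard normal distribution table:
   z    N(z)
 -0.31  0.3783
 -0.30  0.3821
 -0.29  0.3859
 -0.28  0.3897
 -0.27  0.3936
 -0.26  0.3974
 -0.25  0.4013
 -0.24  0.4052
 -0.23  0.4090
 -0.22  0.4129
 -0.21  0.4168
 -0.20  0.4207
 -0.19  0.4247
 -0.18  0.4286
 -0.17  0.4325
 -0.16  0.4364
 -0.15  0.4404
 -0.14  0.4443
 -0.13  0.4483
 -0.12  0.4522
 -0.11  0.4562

0.4247

σ√T = 0.2·√2 = 0.2828
ln(S/K) + (r + σ²/2)T = ln(440/460) + (0.069 + 0.2²/2)·2 = -0.0445 + 0.1780 = 0.1335
d₁ = 0.1335 / 0.2828 = 0.4722 ⇒ 0.47
d₂ = d₁ − σ√T = 0.4722 − 0.2828 = 0.1893 ⇒ 0.19
Risk-neutral Pr[S_T < K] = N(−d₂) = N(-0.19) = 0.4247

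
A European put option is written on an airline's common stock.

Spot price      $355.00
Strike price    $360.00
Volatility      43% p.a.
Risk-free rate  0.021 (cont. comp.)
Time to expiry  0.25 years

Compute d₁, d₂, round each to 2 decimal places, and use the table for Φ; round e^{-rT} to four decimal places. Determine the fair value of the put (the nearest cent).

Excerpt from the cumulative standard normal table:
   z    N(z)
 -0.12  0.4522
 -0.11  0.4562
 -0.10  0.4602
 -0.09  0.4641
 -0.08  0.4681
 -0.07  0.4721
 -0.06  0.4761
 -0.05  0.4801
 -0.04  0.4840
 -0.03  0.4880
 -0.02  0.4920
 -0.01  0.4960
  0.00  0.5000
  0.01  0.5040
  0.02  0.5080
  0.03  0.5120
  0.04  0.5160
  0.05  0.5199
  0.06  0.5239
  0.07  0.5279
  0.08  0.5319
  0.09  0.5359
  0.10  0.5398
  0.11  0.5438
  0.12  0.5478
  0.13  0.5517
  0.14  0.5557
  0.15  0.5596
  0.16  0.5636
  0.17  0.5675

$32.81

T = 0.25;  σ√T = 0.2150
d₁ = [ln(355/360) + (0.021 + ½·0.43²)·0.25] / (σ√T) = (-0.0140 + 0.0284) / 0.2150 = 0.0669 → 0.07
d₂ = 0.0669 − 0.2150 = -0.1481 → -0.15
exp(−rT) = exp(−0.021·0.25) = 0.9948
N(−d₂) = N(0.15) = 0.5596;  N(−d₁) = N(-0.07) = 0.4721
P = 360·0.9948·0.5596 − 355·0.4721 = 200.4084 − 167.5955 = 32.8129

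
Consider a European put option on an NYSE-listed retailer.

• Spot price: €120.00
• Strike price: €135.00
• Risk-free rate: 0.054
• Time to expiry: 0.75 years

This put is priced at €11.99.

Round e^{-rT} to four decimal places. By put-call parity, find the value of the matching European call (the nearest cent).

e^(−rT) = e^(−0.054·0.75) = 0.9603
Put-call parity: C − P = S − K·e^(−rT) = 120 − 135·0.9603 = 120 − 129.6405 = -9.6405
C = P + (C − P) = 11.99 + (-9.6405) = 2.3495

€2.35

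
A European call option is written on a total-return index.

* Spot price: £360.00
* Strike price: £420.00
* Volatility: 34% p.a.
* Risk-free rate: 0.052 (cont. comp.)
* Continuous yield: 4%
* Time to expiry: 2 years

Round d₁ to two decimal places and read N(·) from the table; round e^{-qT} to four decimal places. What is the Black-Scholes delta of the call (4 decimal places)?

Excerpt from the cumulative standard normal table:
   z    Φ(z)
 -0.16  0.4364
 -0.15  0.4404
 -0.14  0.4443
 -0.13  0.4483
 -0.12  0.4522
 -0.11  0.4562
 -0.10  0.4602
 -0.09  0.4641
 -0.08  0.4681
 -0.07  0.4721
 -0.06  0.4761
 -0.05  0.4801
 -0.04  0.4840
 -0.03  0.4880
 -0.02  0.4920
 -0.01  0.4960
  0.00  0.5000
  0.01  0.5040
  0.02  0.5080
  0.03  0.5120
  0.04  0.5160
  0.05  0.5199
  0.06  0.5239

σ√T = 0.34·√2 = 0.4808
d₁ = [ln(360/420) + (0.052 − 0.04 + 0.34²/2)·2] / 0.4808 = [-0.1542 + 0.1396] / 0.4808 = -0.0303 → -0.03
N(d₁) = N(-0.03) = 0.4880
Δ_call = exp(−qT)·N(d₁) = 0.9231·0.4880 = 0.4505

0.4505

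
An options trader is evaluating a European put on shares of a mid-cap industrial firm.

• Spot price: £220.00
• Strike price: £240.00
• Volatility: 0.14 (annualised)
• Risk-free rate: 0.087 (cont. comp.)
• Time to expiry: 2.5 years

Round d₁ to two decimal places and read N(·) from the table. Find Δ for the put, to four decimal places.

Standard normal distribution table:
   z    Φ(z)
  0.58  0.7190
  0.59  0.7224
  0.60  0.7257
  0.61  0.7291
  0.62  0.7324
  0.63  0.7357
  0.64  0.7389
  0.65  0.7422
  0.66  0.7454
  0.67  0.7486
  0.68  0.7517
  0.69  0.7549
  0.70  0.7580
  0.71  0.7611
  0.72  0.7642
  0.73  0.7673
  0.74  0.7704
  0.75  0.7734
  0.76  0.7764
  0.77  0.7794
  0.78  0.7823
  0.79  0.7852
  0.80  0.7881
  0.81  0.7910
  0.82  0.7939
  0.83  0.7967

T = 2.5;  σ√T = 0.2214
d₁ = [ln(220/240) + (0.087 + 0.14²/2)·2.5] / 0.2214 = [-0.0870 + 0.2420] / 0.2214 = 0.7002 ⇒ 0.70
N(d₁) = N(0.70) = 0.7580
Δ_put = N(d₁) − 1 = 0.7580 − 1 = -0.2420

-0.2420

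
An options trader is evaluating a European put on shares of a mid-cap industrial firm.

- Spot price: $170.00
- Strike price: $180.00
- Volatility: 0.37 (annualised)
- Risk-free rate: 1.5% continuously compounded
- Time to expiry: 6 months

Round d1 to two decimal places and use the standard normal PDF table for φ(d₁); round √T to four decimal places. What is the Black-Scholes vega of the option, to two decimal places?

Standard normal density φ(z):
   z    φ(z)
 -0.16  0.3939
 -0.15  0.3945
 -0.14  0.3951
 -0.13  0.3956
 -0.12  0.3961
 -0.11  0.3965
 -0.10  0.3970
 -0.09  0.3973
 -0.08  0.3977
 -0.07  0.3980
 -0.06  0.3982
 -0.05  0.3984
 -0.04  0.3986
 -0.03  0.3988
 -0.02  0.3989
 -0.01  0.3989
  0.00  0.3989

σ√T = 0.37·√0.5 = 0.2616
d₁ = [ln(170/180) + (0.015 + ½·0.37²)·0.5] / (σ√T) = (-0.0572 + 0.0417) / 0.2616 = -0.0590 → -0.06
√T = √0.5 = 0.7071
φ(d₁) = φ(-0.06) = 0.3982
vega = S·φ(d₁)·√T = 170·0.3982·0.7071 = 47.8664
(The call has the same vega.)

47.87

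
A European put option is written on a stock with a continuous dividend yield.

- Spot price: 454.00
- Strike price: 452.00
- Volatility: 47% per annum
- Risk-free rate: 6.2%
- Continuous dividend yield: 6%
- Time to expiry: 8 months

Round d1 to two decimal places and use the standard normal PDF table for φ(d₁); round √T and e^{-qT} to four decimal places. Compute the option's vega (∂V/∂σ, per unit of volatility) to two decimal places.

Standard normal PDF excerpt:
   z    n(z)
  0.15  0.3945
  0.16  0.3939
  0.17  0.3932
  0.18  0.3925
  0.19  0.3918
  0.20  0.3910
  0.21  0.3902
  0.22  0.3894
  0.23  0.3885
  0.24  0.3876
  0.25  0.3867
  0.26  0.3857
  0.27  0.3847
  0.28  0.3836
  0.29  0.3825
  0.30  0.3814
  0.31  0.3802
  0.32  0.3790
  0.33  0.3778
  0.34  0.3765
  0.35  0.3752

σ√T = 0.47 × 0.8165 = 0.3838
ln(S/K) + (r − q + σ²/2)T = ln(454/452) + (0.062 − 0.06 + 0.47²/2)·0.6667 = 0.0044 + 0.0750 = 0.0794
d₁ = 0.0794 / 0.3838 = 0.2069 → 0.21
√T = √0.6667 = 0.8165
φ(d₁) = φ(0.21) = 0.3902
e^(−qT) = e^(−0.06·0.6667) = 0.9608
vega = S·e^(−qT)·φ(d₁)·√T = 454·0.9608·0.3902·0.8165 = 138.9736

138.97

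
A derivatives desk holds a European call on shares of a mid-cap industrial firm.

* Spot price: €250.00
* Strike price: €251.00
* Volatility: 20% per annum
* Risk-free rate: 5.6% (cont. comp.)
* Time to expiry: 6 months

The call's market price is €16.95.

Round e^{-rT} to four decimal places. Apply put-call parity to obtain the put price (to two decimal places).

e^(−rT) = e^(−0.056·0.5) = 0.9724
Put-call parity: C − P = S − K·e^(−rT) = 250 − 251·0.9724 = 250 − 244.0724 = 5.9276
P = C − (C − P) = 16.95 − (5.9276) = 11.0224

€11.02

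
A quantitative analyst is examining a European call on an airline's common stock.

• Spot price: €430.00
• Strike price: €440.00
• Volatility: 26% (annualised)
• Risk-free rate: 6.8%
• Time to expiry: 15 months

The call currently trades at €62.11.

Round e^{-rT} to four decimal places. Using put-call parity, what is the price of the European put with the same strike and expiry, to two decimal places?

€36.25

e^(−rT) = e^(−0.068·1.25) = 0.9185
Put-call parity: C − P = S − K·e^(−rT) = 430 − 440·0.9185 = 430 − 404.1400 = 25.8600
P = C − (C − P) = 62.11 − (25.8600) = 36.2500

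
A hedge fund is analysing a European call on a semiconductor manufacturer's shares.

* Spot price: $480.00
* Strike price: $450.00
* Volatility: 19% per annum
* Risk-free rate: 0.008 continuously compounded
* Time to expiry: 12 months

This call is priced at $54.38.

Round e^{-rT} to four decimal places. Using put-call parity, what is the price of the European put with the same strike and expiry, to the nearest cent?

$20.78

exp(−rT) = exp(−0.008·1) = 0.9920
Put-call parity: C − P = S − K·e^(−rT) = 480 − 450·0.9920 = 480 − 446.4000 = 33.6000
P = C − (C − P) = 54.38 − (33.6000) = 20.7800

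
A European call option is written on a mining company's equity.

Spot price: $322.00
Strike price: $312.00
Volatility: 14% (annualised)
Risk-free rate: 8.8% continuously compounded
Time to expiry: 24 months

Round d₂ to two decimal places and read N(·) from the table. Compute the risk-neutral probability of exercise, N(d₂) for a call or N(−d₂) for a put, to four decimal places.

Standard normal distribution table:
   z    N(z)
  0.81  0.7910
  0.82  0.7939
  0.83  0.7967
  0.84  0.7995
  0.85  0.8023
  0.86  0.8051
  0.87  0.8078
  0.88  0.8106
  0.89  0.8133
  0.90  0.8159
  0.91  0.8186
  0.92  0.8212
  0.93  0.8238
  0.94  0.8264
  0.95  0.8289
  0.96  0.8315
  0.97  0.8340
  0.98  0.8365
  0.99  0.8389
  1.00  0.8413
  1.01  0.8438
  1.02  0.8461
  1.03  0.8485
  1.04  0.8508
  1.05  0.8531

0.8289

σ√T = 0.14·√2 = 0.1980
ln(S/K) + (r + σ²/2)T = ln(322/312) + (0.088 + 0.14²/2)·2 = 0.0315 + 0.1956 = 0.2271
d₁ = 0.2271 / 0.1980 = 1.1473 which rounds to 1.15
d₂ = d₁ − σ√T = 1.1473 − 0.1980 = 0.9493 which rounds to 0.95
Pr(exercise) under Q = N(d₂) = 0.8289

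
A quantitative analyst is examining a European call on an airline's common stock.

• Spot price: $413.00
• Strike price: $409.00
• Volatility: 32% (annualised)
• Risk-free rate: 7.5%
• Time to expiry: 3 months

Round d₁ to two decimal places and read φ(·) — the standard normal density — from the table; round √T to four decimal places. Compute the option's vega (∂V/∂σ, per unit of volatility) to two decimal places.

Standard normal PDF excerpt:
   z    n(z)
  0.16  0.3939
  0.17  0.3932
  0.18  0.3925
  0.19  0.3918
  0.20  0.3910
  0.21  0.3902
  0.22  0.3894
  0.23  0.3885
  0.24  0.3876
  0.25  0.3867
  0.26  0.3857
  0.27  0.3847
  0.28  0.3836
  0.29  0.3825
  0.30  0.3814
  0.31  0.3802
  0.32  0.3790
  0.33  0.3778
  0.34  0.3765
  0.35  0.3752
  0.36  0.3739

σ√T = 0.32·√0.25 = 0.1600
d₁ = [ln(413/409) + (0.075 + ½·0.32²)·0.25] / (σ√T) = (0.0097 + 0.0316) / 0.1600 = 0.2580 ⇒ 0.26
√T = √0.25 = 0.5000
φ(d₁) = φ(0.26) = 0.3857
vega = S·φ(d₁)·√T = 413·0.3857·0.5000 = 79.6470

79.65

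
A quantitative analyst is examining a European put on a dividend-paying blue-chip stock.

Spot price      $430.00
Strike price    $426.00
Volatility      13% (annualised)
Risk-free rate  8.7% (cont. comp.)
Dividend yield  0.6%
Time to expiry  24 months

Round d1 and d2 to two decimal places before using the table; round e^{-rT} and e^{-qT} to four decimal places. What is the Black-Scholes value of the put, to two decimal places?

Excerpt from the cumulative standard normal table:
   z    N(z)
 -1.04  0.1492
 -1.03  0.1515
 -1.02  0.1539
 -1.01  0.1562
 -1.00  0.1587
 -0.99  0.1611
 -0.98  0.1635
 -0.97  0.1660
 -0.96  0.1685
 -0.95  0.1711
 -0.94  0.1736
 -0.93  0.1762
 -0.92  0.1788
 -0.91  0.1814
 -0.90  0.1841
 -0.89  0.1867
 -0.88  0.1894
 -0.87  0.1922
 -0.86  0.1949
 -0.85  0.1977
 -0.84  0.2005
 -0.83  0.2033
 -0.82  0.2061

σ√T = 0.13 × 1.4142 = 0.1838
d₁ = [ln(430/426) + (0.087 − 0.006 + ½·0.13²)·2] / (σ√T) = (0.0093 + 0.1789) / 0.1838 = 1.0239 ≈ 1.02
d₂ = 1.0239 − 0.1838 = 0.8401 ≈ 0.84
exp(−qT) = exp(−0.006·2) = 0.9881;  exp(−rT) = exp(−0.087·2) = 0.8403
N(−d₂) = N(-0.84) = 0.2005;  N(−d₁) = N(-1.02) = 0.1539
P = 426·0.8403·0.2005 − 430·0.9881·0.1539 = 71.7725 − 65.3895 = 6.3831

$6.38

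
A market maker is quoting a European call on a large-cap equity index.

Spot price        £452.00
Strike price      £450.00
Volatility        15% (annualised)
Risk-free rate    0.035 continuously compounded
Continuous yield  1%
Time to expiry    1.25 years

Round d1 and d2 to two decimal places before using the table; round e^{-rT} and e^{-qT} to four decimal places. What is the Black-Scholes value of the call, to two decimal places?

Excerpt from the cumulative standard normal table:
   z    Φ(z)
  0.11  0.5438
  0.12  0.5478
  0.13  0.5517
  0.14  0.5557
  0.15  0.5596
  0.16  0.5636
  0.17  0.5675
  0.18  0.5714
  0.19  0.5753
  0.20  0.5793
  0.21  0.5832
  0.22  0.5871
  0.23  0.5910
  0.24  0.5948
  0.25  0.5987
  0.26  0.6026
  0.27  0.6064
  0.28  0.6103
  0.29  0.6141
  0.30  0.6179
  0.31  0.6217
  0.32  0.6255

σ√T = 0.15·√1.25 = 0.1677
d₁ = [ln(452/450) + (0.035 − 0.01 + 0.15²/2)·1.25] / 0.1677 = [0.0044 + 0.0453] / 0.1677 = 0.2966 ⇒ 0.30
d₂ = d₁ − σ√T = 0.2966 − 0.1677 = 0.1289 ⇒ 0.13
e^(−qT) = e^(−0.01·1.25) = 0.9876;  e^(−rT) = e^(−0.035·1.25) = 0.9572
N(d₁) = N(0.30) = 0.6179;  N(d₂) = N(0.13) = 0.5517
C = 452·0.9876·0.6179 − 450·0.9572·0.5517 = 275.8276 − 237.6393 = 38.1883

£38.19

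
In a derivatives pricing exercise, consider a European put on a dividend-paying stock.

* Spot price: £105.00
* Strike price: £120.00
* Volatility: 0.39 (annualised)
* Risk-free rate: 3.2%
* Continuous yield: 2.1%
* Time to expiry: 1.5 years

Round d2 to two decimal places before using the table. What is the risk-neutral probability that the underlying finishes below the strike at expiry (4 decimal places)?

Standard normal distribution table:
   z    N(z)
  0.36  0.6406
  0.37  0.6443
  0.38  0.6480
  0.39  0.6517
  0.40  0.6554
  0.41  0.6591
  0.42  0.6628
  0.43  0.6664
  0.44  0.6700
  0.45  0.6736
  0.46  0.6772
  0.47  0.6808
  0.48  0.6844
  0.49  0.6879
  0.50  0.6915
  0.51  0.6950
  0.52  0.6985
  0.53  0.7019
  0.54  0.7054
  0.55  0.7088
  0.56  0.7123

σ√T = 0.39 × 1.2247 = 0.4777
ln(S/K) + (r − q + σ²/2)T = ln(105/120) + (0.032 − 0.021 + 0.39²/2)·1.5 = -0.1335 + 0.1306 = -0.0030
d₁ = -0.0030 / 0.4777 = -0.0062 ⇒ -0.01
d₂ = d₁ − σ√T = -0.0062 − 0.4777 = -0.4838 ⇒ -0.48
Pr(exercise) under Q = N(−d₂) = N(0.48) = 0.6844

0.6844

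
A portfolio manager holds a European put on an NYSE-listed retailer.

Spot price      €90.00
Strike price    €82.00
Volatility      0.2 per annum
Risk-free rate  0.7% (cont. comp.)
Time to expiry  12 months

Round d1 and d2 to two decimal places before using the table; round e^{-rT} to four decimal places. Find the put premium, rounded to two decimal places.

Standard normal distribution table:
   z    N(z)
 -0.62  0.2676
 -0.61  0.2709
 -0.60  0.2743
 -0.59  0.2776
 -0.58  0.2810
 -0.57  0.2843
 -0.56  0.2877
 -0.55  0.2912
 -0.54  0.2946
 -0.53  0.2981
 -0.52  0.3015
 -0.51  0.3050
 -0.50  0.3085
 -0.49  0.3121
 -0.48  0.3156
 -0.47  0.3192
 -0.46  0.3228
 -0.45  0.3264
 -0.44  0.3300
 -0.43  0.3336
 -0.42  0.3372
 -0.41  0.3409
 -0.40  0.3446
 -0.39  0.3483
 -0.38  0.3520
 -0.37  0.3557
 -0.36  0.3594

€3.37

T = 1;  σ√T = 0.2000
ln(S/K) + (r + σ²/2)T = ln(90/82) + (0.007 + 0.2²/2)·1 = 0.0931 + 0.0270 = 0.1201
d₁ = 0.1201 / 0.2000 = 0.6005 which rounds to 0.60
d₂ = d₁ − σ√T = 0.6005 − 0.2000 = 0.4005 which rounds to 0.40
e^(−rT) = e^(−0.007·1) = 0.9930
N(−d₂) = N(-0.40) = 0.3446;  N(−d₁) = N(-0.60) = 0.2743
P = 82·0.9930·0.3446 − 90·0.2743 = 28.0594 − 24.6870 = 3.3724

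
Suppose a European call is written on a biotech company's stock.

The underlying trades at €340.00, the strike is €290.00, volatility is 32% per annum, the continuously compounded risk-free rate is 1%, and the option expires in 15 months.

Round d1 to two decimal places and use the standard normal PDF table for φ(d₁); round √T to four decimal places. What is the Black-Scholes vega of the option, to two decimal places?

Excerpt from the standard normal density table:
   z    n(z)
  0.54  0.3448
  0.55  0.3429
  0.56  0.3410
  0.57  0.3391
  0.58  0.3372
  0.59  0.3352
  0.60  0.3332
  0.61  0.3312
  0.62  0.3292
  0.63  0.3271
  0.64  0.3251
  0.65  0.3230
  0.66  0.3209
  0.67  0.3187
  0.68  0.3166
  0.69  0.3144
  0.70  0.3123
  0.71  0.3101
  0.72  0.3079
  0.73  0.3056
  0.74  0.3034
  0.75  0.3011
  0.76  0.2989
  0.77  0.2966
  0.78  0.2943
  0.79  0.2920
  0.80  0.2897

121.98

σ√T = 0.32·√1.25 = 0.3578
ln(S/K) + (r + σ²/2)T = ln(340/290) + (0.01 + 0.32²/2)·1.25 = 0.1591 + 0.0765 = 0.2356
d₁ = 0.2356 / 0.3578 = 0.6584 → 0.66
√T = √1.25 = 1.1180
φ(d₁) = φ(0.66) = 0.3209
vega = S·φ(d₁)·√T = 340·0.3209·1.1180 = 121.9805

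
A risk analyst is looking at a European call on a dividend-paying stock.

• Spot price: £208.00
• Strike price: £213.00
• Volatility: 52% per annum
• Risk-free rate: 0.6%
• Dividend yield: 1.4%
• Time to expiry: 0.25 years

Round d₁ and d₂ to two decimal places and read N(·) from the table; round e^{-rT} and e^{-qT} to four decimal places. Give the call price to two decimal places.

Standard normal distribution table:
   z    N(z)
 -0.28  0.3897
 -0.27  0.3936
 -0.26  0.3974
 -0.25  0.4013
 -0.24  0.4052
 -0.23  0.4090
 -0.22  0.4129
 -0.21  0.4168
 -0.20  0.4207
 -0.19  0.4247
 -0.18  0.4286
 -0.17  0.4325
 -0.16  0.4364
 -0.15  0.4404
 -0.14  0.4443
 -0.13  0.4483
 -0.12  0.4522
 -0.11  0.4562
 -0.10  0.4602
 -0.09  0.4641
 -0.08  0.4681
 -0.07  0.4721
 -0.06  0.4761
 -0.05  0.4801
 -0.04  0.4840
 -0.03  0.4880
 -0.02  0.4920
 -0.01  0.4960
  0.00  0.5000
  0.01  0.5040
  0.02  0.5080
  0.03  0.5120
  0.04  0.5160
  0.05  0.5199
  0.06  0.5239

£19.14

σ√T = 0.52 × 0.5000 = 0.2600
d₁ = [ln(208/213) + (0.006 − 0.014 + 0.52²/2)·0.25] / 0.2600 = [-0.0238 + 0.0318] / 0.2600 = 0.0309 which rounds to 0.03
d₂ = d₁ − σ√T = 0.0309 − 0.2600 = -0.2291 which rounds to -0.23
e^(−qT) = e^(−0.014·0.25) = 0.9965;  e^(−rT) = e^(−0.006·0.25) = 0.9985
N(d₁) = N(0.03) = 0.5120;  N(d₂) = N(-0.23) = 0.4090
C = 208·0.9965·0.5120 − 213·0.9985·0.4090 = 106.1233 − 86.9863 = 19.1369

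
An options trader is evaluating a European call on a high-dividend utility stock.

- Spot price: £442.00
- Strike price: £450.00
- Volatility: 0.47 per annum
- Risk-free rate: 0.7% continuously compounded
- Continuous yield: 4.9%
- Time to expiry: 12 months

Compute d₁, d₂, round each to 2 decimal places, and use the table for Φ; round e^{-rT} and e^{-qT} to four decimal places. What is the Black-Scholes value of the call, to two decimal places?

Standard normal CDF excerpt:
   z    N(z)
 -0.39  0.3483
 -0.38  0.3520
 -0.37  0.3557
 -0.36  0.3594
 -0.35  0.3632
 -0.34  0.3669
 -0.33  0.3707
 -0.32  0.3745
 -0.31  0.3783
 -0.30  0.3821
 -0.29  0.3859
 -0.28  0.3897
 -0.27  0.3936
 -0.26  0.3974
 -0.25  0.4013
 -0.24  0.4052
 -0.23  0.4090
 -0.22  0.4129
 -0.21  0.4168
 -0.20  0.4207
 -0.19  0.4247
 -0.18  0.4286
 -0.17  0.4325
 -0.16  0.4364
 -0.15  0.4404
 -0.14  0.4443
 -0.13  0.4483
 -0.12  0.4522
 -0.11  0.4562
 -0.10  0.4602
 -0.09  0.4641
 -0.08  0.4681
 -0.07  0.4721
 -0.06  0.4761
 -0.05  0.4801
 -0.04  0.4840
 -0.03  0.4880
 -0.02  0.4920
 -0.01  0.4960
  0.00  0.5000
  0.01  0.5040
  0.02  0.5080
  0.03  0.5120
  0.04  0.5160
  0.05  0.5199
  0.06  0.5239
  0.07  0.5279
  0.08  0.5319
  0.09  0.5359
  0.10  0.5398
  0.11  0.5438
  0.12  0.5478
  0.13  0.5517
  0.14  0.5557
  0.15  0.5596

T = 1;  σ√T = 0.4700
d₁ = [ln(442/450) + (0.007 − 0.049 + ½·0.47²)·1] / (σ√T) = (-0.0179 + 0.0684) / 0.4700 = 0.1075 which rounds to 0.11
d₂ = 0.1075 − 0.4700 = -0.3625 which rounds to -0.36
exp(−qT) = exp(−0.049·1) = 0.9522;  exp(−rT) = exp(−0.007·1) = 0.9930
C = 442·0.9522·N(0.11) − 450·0.9930·N(-0.36) = 442·0.9522·0.5438 − 450·0.9930·0.3594 = 228.8704 − 160.5979 = 68.2725

£68.27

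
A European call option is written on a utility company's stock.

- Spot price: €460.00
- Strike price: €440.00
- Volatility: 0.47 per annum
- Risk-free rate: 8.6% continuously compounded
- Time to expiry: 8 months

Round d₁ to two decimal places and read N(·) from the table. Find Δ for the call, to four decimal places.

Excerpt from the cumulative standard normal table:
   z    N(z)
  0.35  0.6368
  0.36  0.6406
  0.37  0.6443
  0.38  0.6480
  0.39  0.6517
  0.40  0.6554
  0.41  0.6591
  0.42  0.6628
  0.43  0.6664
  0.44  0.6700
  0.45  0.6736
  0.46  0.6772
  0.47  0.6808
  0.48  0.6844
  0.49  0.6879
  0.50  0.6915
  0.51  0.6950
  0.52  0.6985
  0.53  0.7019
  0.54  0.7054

0.6772

σ√T = 0.47·√0.6667 = 0.3838
d₁ = [ln(460/440) + (0.086 + ½·0.47²)·0.6667] / (σ√T) = (0.0445 + 0.1310) / 0.3838 = 0.4571 ⇒ 0.46
N(d₁) = N(0.46) = 0.6772
Δ_call = N(d₁) = 0.6772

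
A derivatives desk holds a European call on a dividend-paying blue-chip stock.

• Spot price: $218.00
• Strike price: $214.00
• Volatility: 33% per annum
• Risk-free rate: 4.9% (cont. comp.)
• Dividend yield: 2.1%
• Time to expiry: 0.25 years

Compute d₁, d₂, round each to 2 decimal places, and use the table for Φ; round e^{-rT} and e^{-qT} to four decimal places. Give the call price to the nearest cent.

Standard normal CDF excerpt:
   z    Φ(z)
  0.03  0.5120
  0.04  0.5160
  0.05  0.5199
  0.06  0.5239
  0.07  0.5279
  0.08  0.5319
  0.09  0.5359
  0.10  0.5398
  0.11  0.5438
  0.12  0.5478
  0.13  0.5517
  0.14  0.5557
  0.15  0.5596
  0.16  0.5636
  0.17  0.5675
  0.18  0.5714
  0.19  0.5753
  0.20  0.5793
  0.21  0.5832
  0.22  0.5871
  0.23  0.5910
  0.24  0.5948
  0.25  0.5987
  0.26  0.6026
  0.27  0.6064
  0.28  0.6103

$17.40

σ√T = 0.33·√0.25 = 0.1650
d₁ = [ln(218/214) + (0.049 − 0.021 + 0.33²/2)·0.25] / 0.1650 = [0.0185 + 0.0206] / 0.1650 = 0.2372 which rounds to 0.24
d₂ = d₁ − σ√T = 0.2372 − 0.1650 = 0.0722 which rounds to 0.07
exp(−qT) = exp(−0.021·0.25) = 0.9948;  exp(−rT) = exp(−0.049·0.25) = 0.9878
N(d₁) = N(0.24) = 0.5948;  N(d₂) = N(0.07) = 0.5279
C = 218·0.9948·0.5948 − 214·0.9878·0.5279 = 128.9921 − 111.5924 = 17.3998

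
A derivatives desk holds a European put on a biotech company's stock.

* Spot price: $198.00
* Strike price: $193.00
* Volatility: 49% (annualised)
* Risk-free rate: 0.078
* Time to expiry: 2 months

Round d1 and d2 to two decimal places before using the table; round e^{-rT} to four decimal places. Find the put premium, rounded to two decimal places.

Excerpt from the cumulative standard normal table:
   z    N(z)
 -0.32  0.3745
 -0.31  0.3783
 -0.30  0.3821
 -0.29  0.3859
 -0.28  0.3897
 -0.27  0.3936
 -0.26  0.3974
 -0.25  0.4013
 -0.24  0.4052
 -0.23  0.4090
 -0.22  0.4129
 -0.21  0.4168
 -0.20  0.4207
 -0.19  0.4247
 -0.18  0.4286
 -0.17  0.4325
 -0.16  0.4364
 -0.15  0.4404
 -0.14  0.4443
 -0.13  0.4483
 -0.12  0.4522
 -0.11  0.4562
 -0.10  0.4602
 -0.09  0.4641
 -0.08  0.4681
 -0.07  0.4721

$12.01

σ√T = 0.49 × 0.4082 = 0.2000
d₁ = [ln(198/193) + (0.078 + 0.49²/2)·0.1667] / 0.2000 = [0.0256 + 0.0330] / 0.2000 = 0.2929 ≈ 0.29
d₂ = d₁ − σ√T = 0.2929 − 0.2000 = 0.0928 ≈ 0.09
e^(−rT) = e^(−0.078·0.1667) = 0.9871
P = 193·0.9871·N(-0.09) − 198·N(-0.29) = 193·0.9871·0.4641 − 198·0.3859 = 88.4158 − 76.4082 = 12.0076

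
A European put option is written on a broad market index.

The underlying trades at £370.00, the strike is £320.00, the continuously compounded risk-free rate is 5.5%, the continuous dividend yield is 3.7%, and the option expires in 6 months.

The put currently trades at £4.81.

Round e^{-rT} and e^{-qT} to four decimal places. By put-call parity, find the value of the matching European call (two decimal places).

exp(−qT) = exp(−0.037·0.5) = 0.9817;  exp(−rT) = exp(−0.055·0.5) = 0.9729
Put-call parity: C − P = S·e^(−qT) − K·e^(−rT) = 370·0.9817 − 320·0.9729 = 363.2290 − 311.3280 = 51.9010
C = P + (C − P) = 4.81 + (51.9010) = 56.7110

£56.71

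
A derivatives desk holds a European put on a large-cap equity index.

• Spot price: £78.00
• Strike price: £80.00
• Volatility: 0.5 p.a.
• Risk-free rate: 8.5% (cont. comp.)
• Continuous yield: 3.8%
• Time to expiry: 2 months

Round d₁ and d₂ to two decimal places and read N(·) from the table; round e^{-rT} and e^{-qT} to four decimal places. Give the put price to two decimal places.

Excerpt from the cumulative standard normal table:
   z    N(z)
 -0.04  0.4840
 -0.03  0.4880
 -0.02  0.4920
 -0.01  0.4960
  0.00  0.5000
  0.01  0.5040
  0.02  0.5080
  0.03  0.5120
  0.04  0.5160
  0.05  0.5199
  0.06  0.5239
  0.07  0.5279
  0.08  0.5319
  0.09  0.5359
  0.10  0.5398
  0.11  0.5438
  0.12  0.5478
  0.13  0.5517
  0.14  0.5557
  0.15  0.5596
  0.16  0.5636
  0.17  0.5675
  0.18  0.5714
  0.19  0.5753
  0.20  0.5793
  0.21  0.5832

£7.24

σ√T = 0.5·√0.1667 = 0.2041
d₁ = [ln(78/80) + (0.085 − 0.038 + ½·0.5²)·0.1667] / (σ√T) = (-0.0253 + 0.0287) / 0.2041 = 0.0164 ≈ 0.02
d₂ = 0.0164 − 0.2041 = -0.1877 ≈ -0.19
e^(−qT) = e^(−0.038·0.1667) = 0.9937;  e^(−rT) = e^(−0.085·0.1667) = 0.9859
N(−d₂) = N(0.19) = 0.5753;  N(−d₁) = N(-0.02) = 0.4920
P = 80·0.9859·0.5753 − 78·0.9937·0.4920 = 45.3751 − 38.1342 = 7.2408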